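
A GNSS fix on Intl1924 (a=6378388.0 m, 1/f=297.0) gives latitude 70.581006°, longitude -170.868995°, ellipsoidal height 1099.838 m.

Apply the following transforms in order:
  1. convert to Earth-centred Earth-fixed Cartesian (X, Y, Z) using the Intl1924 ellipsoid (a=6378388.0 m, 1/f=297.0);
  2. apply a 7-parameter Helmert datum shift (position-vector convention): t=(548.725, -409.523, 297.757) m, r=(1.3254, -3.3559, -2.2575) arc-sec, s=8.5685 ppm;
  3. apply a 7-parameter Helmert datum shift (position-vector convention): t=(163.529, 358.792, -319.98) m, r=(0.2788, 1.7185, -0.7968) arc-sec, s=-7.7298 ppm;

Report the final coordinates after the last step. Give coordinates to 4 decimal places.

start: φ=70.581006°, λ=-170.868995°, h=1099.838 m
→ ECEF (a=6378388.000, f=1/297.0): X=-2100423.3829, Y=-337599.2011, Z=5994078.9238
→ Helmert 7p (PV): X=-2099993.8740, Y=-338027.1448, Z=5994391.6979
→ Helmert 7p (PV): X=-2099765.4762, Y=-337665.7301, Z=5994042.4215

X=-2099765.4762 m, Y=-337665.7301 m, Z=5994042.4215 m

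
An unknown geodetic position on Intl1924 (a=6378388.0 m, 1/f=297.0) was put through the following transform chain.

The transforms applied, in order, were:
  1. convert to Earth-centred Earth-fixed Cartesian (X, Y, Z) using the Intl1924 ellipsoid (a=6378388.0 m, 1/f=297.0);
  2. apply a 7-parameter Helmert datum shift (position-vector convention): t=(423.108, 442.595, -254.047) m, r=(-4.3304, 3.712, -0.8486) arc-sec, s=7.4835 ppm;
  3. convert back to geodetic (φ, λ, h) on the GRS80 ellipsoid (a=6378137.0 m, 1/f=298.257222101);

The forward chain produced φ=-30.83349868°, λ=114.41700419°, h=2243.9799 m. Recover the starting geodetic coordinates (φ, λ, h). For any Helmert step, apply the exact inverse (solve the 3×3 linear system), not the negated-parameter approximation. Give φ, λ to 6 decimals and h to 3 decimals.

start: φ=-30.833499°, λ=114.417004°, h=2243.980 m
→ ECEF (a=6378137.000, f=1/298.257222101): X=-2266699.7348, Y=4992972.4884, Z=-3251206.8360
→ Helmert⁻¹: X=-2267067.9135, Y=4992551.4549, Z=-3250864.4440
→ geod (Bowring, a=6378388.000): φ=-30.83264000°, λ=114.42232600°, h=1642.9470 m

φ=-30.832640°, λ=114.422326°, h=1642.947 m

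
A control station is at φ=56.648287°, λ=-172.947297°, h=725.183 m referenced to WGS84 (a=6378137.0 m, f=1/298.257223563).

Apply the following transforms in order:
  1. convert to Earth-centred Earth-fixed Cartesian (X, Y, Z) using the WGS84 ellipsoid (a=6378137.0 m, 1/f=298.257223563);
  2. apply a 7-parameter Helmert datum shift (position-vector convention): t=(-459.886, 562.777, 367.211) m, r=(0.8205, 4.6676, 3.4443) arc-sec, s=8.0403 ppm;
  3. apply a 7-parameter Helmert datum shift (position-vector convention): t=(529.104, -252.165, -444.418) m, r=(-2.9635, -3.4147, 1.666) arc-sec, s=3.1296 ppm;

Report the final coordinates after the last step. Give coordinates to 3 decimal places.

X=-3488499.555 m, Y=-431326.064 m, Z=5305081.768 m

start: φ=56.648287°, λ=-172.947297°, h=725.183 m
→ ECEF (a=6378137.000, f=1/298.257223563): X=-3488572.7107, Y=-431600.5471, Z=5305074.0544
→ Helmert 7p (PV): X=-3488933.3884, Y=-431120.5977, Z=5305561.1470
→ Helmert 7p (PV): X=-3488499.5547, Y=-431326.0645, Z=5305081.7682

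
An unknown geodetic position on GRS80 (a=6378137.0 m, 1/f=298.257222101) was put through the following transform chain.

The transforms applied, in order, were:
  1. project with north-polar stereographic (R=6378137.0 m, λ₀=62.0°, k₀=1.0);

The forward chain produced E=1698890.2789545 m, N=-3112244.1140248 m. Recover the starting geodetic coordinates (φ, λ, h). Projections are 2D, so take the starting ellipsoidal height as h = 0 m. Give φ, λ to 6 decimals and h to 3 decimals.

start: E=1698890.2790, N=-3112244.1140 m
→ stereo⁻¹: φ=58.93232000°, λ=90.62893800°

φ=58.932320°, λ=90.628938°, h=0.000 m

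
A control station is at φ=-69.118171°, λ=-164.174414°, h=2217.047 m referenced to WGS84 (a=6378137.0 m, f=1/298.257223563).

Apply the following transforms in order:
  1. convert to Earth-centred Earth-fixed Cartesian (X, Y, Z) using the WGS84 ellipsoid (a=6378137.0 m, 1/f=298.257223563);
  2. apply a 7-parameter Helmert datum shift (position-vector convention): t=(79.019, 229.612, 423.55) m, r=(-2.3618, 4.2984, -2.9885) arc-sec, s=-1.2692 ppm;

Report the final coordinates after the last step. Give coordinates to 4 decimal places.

start: φ=-69.118171°, λ=-164.174414°, h=2217.047 m
→ ECEF (a=6378137.000, f=1/298.257223563): X=-2194441.9443, Y=-622023.0297, Z=-5938755.6449
→ Helmert 7p (PV): X=-2194492.9113, Y=-621828.8344, Z=-5938271.7046

X=-2194492.9113 m, Y=-621828.8344 m, Z=-5938271.7046 m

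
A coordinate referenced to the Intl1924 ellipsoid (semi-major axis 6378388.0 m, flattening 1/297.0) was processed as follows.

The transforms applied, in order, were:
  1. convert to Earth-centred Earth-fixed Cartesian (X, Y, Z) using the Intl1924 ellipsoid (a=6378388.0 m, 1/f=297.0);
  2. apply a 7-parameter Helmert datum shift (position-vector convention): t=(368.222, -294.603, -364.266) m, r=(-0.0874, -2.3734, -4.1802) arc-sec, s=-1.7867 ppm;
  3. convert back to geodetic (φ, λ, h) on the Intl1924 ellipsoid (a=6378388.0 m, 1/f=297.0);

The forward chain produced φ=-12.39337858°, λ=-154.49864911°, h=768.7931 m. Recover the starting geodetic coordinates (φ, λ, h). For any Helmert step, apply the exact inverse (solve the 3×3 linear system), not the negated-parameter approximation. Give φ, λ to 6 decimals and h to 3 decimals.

start: φ=-12.393379°, λ=-154.498649°, h=768.793 m
→ ECEF (a=6378388.000, f=1/297.0): X=-5624368.6543, Y=-2682849.0147, Z=-1360117.9125
→ Helmert⁻¹: X=-5624708.2039, Y=-2682672.6199, Z=-1359692.4917
→ geod (Bowring, a=6378388.000): φ=-12.38917600°, λ=-154.50145700°, h=902.6660 m

φ=-12.389176°, λ=-154.501457°, h=902.666 m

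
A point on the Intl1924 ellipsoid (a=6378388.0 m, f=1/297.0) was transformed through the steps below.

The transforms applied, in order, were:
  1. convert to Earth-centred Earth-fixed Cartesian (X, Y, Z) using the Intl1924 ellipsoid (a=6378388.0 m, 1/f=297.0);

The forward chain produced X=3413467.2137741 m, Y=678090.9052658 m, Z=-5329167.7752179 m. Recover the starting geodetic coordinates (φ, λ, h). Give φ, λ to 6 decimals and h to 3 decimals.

start: X=3413467.2138, Y=678090.9053, Z=-5329167.7752 m
→ geod (Bowring, a=6378388.000): φ=-57.03044700°, λ=11.23563000°, h=1562.1390 m

φ=-57.030447°, λ=11.235630°, h=1562.139 m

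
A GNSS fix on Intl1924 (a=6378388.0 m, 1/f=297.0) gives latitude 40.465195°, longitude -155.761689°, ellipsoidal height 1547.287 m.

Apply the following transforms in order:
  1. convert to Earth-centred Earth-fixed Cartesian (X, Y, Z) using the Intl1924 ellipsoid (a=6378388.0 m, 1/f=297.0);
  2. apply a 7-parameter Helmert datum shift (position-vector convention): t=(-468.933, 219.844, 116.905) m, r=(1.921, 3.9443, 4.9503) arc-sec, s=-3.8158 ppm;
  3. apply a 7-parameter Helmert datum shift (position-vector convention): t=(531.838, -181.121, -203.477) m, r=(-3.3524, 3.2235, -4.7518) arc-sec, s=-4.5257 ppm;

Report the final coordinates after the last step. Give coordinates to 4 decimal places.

start: φ=40.465195°, λ=-155.761689°, h=1547.287 m
→ ECEF (a=6378388.000, f=1/297.0): X=-4432246.9609, Y=-1995494.0565, Z=4118493.7760
→ Helmert 7p (PV): X=-4432572.3346, Y=-1995411.3269, Z=4118661.1365
→ Helmert 7p (PV): X=-4432002.0389, Y=-1995414.3631, Z=4118540.7225

X=-4432002.0389 m, Y=-1995414.3631 m, Z=4118540.7225 m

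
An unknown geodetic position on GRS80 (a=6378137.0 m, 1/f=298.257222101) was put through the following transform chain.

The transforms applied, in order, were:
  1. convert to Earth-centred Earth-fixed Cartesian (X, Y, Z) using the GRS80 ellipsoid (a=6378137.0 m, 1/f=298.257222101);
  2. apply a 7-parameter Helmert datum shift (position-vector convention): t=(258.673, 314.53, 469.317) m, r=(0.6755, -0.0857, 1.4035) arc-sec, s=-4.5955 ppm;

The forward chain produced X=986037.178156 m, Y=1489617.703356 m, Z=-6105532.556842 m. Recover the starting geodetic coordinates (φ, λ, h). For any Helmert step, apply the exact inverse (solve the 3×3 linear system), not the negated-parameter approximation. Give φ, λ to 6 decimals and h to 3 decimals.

φ=-73.799397°, λ=56.498515°, h=3442.036 m

start: X=986037.1782, Y=1489617.7034, Z=-6105532.5568 m
→ Helmert⁻¹: X=985790.6320, Y=1489283.3131, Z=-6106035.2210
→ geod (Bowring, a=6378137.000): φ=-73.79939700°, λ=56.49851500°, h=3442.0360 m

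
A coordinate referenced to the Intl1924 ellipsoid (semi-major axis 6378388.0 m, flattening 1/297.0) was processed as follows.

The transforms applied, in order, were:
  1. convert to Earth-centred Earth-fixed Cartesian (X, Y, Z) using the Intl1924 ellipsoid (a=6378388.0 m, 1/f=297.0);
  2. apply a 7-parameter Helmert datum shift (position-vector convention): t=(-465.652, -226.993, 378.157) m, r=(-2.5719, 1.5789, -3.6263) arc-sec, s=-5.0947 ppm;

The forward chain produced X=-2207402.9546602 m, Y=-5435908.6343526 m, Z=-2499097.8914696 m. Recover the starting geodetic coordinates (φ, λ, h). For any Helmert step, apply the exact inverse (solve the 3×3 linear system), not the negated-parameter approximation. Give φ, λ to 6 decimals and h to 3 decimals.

φ=-23.216937°, λ=-112.096544°, h=1837.418 m

start: X=-2207402.9547, Y=-5435908.6344, Z=-2499097.8915 m
→ Helmert⁻¹: X=-2206833.8486, Y=-5435716.9656, Z=-2499573.4529
→ geod (Bowring, a=6378388.000): φ=-23.21693700°, λ=-112.09654400°, h=1837.4180 m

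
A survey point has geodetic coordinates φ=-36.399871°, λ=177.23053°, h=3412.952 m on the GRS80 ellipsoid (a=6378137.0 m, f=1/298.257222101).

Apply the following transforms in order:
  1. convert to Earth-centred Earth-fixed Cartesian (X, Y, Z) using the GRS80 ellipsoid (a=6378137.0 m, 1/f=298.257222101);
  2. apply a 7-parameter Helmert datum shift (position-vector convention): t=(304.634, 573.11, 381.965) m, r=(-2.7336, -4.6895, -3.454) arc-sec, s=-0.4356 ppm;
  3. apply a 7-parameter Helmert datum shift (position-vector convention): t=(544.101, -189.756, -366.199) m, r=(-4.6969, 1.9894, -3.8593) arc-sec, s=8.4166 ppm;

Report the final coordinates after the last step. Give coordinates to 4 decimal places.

start: φ=-36.399871°, λ=177.230530°, h=3412.952 m
→ ECEF (a=6378137.000, f=1/298.257222101): X=-5136533.9513, Y=248474.9486, Z=-3766022.3867
→ Helmert 7p (PV): X=-5136137.2973, Y=249084.0534, Z=-3765758.8550
→ Helmert 7p (PV): X=-5135668.0852, Y=248906.7423, Z=-3766112.8830

X=-5135668.0852 m, Y=248906.7423 m, Z=-3766112.8830 m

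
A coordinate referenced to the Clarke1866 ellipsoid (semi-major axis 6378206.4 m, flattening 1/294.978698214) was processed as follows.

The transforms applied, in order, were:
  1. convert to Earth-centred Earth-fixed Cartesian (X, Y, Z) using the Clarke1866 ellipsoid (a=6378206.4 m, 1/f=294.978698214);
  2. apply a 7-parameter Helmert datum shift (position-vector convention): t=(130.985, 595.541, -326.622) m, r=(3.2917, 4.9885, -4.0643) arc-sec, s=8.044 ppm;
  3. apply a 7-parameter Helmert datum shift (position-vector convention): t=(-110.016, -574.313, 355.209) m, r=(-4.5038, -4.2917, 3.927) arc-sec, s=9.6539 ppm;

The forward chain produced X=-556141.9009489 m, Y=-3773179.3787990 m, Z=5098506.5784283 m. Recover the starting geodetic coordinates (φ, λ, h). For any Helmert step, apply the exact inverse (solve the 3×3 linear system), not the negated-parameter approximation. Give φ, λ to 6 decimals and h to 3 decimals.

start: X=-556141.9009, Y=-3773179.3788, Z=5098506.5784 m
→ Helmert⁻¹: X=-555992.2701, Y=-3772669.3762, Z=5098031.3449
→ Helmert⁻¹: X=-556167.7378, Y=-3773164.1614, Z=5098363.7196
→ geod (Bowring, a=6378206.400): φ=53.38732300°, λ=-98.38506900°, h=2739.0880 m

φ=53.387323°, λ=-98.385069°, h=2739.088 m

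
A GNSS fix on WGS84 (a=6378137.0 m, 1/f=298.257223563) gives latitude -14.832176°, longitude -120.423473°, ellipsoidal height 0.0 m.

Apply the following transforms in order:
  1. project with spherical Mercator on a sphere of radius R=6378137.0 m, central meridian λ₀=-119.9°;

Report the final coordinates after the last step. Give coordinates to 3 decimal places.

E=-58272.748 m, N=-1669866.583 m

start: φ=-14.832176°, λ=-120.423473°, h=0.000 m
→ merc (R=6378137.0, λ₀=-119.9°): E=-58272.7478, N=-1669866.5832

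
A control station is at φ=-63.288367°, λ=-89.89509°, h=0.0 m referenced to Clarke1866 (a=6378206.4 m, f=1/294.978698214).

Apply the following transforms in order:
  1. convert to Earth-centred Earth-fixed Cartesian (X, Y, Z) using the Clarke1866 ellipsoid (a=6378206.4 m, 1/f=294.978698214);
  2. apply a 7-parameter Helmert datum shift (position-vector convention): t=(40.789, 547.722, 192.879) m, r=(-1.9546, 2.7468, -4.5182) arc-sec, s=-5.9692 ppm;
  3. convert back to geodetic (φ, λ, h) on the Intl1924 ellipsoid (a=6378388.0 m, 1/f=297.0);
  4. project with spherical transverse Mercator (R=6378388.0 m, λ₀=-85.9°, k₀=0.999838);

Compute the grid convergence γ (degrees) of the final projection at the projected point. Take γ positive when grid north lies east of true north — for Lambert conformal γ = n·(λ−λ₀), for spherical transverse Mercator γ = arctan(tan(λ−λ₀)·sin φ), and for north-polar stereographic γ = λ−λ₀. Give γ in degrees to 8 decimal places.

3.57169185

start: φ=-63.288367°, λ=-89.895090°, h=0.000 m
→ ECEF (a=6378206.400, f=1/294.978698214): X=5263.7910, Y=-2874775.2666, Z=-5674304.8645
→ Helmert 7p (PV): X=5166.0140, Y=-2874264.2701, Z=-5674050.9429
→ geod (Bowring, a=6378388.000): φ=-63.29038174°, λ=-89.89702044°, h=-755.0478 m
→ into tm (λ₀=-85.9°): φ=-63.29038174°, λ−λ₀=-3.99702044°
convergence γ = 3.57169185°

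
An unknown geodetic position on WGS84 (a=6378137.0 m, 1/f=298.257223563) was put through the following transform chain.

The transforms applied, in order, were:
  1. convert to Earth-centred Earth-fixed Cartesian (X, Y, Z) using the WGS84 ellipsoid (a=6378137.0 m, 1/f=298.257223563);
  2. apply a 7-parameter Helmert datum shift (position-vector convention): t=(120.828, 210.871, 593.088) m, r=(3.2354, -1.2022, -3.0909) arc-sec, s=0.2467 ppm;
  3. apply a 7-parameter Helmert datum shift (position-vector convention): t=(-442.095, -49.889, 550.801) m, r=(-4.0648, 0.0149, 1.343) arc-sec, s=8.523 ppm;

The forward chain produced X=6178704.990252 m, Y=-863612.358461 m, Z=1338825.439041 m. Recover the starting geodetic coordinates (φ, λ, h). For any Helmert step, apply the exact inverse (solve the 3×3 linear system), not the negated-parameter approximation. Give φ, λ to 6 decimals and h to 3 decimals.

φ=12.179887°, λ=-7.957429°, h=3649.539 m

start: X=6178704.9903, Y=-863612.3585, Z=1338825.4390 m
→ Helmert⁻¹: X=6179088.7011, Y=-863621.7142, Z=1338246.6592
→ Helmert⁻¹: X=6178987.0879, Y=-863718.7976, Z=1337630.7755
→ geod (Bowring, a=6378137.000): φ=12.17988700°, λ=-7.95742900°, h=3649.5390 m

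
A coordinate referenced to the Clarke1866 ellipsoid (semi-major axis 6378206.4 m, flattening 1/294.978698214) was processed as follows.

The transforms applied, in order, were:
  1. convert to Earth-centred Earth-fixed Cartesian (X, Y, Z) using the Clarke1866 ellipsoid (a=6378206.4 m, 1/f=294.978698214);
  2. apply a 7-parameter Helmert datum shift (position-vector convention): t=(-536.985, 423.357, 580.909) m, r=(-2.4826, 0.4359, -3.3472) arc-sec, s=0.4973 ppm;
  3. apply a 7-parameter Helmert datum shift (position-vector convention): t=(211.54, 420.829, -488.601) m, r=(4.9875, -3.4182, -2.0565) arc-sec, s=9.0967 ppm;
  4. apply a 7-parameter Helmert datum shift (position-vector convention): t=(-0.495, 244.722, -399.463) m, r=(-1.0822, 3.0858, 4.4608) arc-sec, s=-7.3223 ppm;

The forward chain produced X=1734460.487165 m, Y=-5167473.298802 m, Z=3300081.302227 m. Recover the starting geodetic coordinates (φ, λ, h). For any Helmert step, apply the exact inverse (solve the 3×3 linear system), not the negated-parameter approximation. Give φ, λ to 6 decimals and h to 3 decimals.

start: X=1734460.4872, Y=-5167473.2988, Z=3300081.3022 m
→ Helmert⁻¹: X=1734312.5437, Y=-5167810.6845, Z=3300503.7648
→ Helmert⁻¹: X=1734191.4609, Y=-5168087.3900, Z=3301058.5638
→ Helmert⁻¹: X=1734804.4815, Y=-5168519.7486, Z=3300417.4715
→ geod (Bowring, a=6378206.400): φ=31.36213600°, λ=-71.44576400°, h=674.5640 m

φ=31.362136°, λ=-71.445764°, h=674.564 m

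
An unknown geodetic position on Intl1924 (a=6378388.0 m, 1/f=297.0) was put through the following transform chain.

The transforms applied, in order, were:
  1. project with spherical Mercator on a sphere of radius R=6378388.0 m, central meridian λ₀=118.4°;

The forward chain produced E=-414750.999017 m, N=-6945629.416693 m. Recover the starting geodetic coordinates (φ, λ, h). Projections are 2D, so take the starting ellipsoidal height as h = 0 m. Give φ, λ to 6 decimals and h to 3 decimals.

start: E=-414750.9990, N=-6945629.4167 m
→ merc⁻¹: φ=-52.79602100°, λ=114.67437500°

φ=-52.796021°, λ=114.674375°, h=0.000 m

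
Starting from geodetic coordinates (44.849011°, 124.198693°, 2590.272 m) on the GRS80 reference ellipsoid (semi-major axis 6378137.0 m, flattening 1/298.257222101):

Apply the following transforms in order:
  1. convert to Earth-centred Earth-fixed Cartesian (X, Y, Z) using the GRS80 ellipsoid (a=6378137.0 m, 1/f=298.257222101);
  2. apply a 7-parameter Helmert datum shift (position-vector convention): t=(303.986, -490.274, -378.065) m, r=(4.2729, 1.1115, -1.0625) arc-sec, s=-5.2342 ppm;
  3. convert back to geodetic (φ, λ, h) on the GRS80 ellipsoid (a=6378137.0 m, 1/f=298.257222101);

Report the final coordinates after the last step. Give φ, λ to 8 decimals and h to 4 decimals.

start: φ=44.849011°, λ=124.198693°, h=2590.272 m
→ ECEF (a=6378137.000, f=1/298.257222101): X=-2546869.7183, Y=3747788.8820, Z=4477294.6898
→ Helmert 7p (PV): X=-2546508.9695, Y=3747199.3611, Z=4476984.5513
→ geod (Bowring, a=6378137.000): φ=44.85141279°, λ=124.19911003°, h=1882.1174 m

φ=44.85141279°, λ=124.19911003°, h=1882.1174 m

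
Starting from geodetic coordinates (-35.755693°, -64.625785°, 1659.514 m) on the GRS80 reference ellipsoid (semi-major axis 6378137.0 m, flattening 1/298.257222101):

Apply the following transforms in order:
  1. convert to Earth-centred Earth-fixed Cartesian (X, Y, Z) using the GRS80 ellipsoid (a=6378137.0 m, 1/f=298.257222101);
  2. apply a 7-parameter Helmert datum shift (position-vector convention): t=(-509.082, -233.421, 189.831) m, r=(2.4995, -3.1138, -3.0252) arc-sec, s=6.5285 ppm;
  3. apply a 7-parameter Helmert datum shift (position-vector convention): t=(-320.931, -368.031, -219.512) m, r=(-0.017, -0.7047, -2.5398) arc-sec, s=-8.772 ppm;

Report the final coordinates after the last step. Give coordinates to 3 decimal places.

X=2220270.262 m, Y=-4683802.794 m, Z=-3707233.655 m

start: φ=-35.755693°, λ=-64.625785°, h=1659.514 m
→ ECEF (a=6378137.000, f=1/298.257222101): X=2221162.9792, Y=-4683196.5490, Z=-3707197.0425
→ Helmert 7p (PV): X=2220655.6758, Y=-4683448.1975, Z=-3707054.6338
→ Helmert 7p (PV): X=2220270.2620, Y=-4683802.7942, Z=-3707233.6547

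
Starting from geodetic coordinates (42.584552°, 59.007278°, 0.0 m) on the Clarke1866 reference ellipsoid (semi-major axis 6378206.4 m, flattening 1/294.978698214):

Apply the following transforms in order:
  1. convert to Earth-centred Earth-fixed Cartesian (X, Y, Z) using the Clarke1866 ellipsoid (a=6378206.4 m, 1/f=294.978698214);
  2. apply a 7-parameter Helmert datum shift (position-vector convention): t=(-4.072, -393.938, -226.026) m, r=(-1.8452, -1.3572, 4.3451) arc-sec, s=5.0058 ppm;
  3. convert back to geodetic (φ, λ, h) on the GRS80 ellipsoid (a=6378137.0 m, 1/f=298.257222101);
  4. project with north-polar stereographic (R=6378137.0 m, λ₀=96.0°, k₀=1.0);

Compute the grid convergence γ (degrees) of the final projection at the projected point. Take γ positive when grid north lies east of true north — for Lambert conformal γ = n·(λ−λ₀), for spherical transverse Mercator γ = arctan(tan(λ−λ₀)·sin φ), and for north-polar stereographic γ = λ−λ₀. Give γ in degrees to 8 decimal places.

-36.99340767

start: φ=42.584552°, λ=59.007278°, h=0.000 m
→ ECEF (a=6378206.400, f=1/294.978698214): X=2421937.1912, Y=4031940.3948, Z=4293433.7004
→ Helmert 7p (PV): X=2421832.0567, Y=4031656.0681, Z=4293209.0336
→ geod (Bowring, a=6378137.000): φ=42.58274375°, λ=59.00659233°, h=-410.6795 m
→ into stereo (λ₀=96.0°): φ=42.58274375°, λ−λ₀=-36.99340767°
convergence γ = -36.99340767°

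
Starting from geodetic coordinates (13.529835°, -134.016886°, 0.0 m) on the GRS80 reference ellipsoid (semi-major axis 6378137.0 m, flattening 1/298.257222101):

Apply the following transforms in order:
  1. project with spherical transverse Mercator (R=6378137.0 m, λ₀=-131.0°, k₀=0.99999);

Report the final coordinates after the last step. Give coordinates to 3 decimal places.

start: φ=13.529835°, λ=-134.016886°, h=0.000 m
→ tm (R=6378137.0, λ₀=-131.0°): E=-326649.2784, N=1508132.5620

E=-326649.278 m, N=1508132.562 m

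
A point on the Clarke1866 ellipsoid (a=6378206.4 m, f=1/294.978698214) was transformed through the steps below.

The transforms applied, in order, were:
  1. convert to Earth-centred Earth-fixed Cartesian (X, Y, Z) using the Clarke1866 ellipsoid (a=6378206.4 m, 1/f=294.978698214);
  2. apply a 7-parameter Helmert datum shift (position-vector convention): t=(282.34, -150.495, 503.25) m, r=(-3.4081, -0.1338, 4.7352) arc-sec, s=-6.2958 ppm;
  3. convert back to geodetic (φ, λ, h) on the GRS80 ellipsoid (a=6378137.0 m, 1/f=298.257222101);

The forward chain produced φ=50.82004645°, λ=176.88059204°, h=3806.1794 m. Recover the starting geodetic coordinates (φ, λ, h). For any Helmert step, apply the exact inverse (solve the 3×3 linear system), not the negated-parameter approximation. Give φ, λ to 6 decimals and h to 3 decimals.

start: φ=50.820046°, λ=176.880592°, h=3806.179 m
→ ECEF (a=6378137.000, f=1/298.257222101): X=-4033987.2376, Y=219843.4160, Z=4923872.1295
→ Helmert⁻¹: X=-4034286.7323, Y=220006.5616, Z=4923406.1284
→ geod (Bowring, a=6378206.400): φ=50.81735200°, λ=176.87851300°, h=3712.8620 m

φ=50.817352°, λ=176.878513°, h=3712.862 m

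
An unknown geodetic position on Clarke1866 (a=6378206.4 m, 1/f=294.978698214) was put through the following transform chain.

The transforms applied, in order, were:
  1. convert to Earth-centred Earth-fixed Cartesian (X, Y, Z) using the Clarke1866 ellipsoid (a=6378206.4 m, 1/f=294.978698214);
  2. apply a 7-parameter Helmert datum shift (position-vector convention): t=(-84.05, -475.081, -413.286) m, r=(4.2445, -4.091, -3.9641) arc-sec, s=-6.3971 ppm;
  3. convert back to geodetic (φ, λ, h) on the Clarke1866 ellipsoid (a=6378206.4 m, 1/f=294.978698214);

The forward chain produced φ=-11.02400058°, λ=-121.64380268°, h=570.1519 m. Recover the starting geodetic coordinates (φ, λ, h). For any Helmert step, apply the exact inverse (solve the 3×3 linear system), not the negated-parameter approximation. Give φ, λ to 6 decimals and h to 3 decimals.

φ=-11.019498°, λ=-121.644395°, h=91.434 m

start: φ=-11.024001°, λ=-121.643803°, h=570.152 m
→ ECEF (a=6378206.400, f=1/294.978698214): X=-3285194.9119, Y=-5330872.0179, Z=-1211645.3437
→ Helmert⁻¹: X=-3285053.4526, Y=-5330519.0912, Z=-1211064.9603
→ geod (Bowring, a=6378206.400): φ=-11.01949800°, λ=-121.64439500°, h=91.4340 m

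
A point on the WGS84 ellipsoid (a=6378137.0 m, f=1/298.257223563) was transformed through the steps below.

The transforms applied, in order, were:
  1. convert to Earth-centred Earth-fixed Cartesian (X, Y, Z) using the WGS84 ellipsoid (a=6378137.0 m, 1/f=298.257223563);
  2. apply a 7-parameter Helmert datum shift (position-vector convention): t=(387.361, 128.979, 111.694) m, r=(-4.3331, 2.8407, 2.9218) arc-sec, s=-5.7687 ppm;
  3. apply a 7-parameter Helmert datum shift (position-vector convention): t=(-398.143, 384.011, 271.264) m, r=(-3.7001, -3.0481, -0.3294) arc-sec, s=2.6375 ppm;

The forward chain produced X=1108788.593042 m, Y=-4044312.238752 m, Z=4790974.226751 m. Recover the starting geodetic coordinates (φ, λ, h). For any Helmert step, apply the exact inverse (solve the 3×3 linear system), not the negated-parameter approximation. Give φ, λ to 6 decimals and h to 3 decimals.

φ=48.987074°, λ=-74.671545°, h=1102.719 m

start: X=1108788.5930, Y=-4044312.2388, Z=4790974.2268 m
→ Helmert⁻¹: X=1109261.0636, Y=-4044769.7471, Z=4790601.3776
→ Helmert⁻¹: X=1108756.8257, Y=-4045038.4010, Z=4790447.6126
→ geod (Bowring, a=6378137.000): φ=48.98707400°, λ=-74.67154500°, h=1102.7190 m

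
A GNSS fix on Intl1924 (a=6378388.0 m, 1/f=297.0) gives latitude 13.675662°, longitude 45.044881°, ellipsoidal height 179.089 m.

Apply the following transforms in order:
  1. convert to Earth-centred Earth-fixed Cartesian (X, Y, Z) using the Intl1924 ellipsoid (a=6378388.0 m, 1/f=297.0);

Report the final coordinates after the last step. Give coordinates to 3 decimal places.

start: φ=13.675662°, λ=45.044881°, h=179.089 m
→ ECEF (a=6378388.000, f=1/297.0): X=4379847.3614, Y=4386714.3967, Z=1498199.1164

X=4379847.361 m, Y=4386714.397 m, Z=1498199.116 m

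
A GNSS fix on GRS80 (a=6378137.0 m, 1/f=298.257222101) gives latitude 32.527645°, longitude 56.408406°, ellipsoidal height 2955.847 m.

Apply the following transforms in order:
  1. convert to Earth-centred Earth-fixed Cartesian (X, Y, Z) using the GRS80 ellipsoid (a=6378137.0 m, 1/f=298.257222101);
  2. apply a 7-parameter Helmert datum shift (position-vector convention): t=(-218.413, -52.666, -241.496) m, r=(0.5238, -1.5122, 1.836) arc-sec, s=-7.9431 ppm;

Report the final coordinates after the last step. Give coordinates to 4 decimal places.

start: φ=32.527645°, λ=56.408406°, h=2955.847 m
→ ECEF (a=6378137.000, f=1/298.257222101): X=2979530.2877, Y=4485981.3270, Z=3411497.7476
→ Helmert 7p (PV): X=2979223.2670, Y=4485910.8863, Z=3411262.3894

X=2979223.2670 m, Y=4485910.8863 m, Z=3411262.3894 m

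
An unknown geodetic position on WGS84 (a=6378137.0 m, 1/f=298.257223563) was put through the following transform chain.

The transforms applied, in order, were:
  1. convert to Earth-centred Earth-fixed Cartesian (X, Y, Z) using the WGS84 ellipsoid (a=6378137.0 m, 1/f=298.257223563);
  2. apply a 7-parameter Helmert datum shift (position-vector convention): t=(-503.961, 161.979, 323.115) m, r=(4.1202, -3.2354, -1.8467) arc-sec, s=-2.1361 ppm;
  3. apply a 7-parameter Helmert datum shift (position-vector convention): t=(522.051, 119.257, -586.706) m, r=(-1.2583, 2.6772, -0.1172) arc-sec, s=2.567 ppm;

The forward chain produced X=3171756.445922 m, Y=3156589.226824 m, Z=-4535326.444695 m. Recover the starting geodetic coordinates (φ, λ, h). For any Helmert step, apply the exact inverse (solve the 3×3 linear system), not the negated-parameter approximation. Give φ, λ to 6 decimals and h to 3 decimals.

φ=-45.577343°, λ=44.860375°, h=3672.862 m

start: X=3171756.4459, Y=3156589.2268, Z=-4535326.4447 m
→ Helmert⁻¹: X=3171283.3183, Y=3156491.3324, Z=-4534667.6807
→ Helmert⁻¹: X=3171694.6600, Y=3156273.9018, Z=-4535113.2805
→ geod (Bowring, a=6378137.000): φ=-45.57734300°, λ=44.86037500°, h=3672.8620 m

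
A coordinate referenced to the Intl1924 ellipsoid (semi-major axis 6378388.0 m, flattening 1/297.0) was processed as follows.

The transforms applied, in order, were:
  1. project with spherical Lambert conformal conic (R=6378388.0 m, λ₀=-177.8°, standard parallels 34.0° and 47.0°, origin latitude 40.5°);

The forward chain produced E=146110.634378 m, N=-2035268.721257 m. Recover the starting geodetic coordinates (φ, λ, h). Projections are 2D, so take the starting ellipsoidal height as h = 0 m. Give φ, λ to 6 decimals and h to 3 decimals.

start: E=146110.6344, N=-2035268.7213 m
→ lcc⁻¹: φ=22.38480300°, λ=-176.43747200°

φ=22.384803°, λ=-176.437472°, h=0.000 m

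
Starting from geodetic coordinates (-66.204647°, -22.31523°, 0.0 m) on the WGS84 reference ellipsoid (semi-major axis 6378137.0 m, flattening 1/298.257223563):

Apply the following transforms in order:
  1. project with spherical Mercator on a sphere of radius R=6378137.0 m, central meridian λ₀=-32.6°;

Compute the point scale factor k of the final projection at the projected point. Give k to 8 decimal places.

start: φ=-66.204647°, λ=-22.315230°, h=0.000 m
→ into merc (λ₀=-32.6°): φ=-66.20464700°, λ−λ₀=10.28477000°
scale k = 2.47849234

2.47849234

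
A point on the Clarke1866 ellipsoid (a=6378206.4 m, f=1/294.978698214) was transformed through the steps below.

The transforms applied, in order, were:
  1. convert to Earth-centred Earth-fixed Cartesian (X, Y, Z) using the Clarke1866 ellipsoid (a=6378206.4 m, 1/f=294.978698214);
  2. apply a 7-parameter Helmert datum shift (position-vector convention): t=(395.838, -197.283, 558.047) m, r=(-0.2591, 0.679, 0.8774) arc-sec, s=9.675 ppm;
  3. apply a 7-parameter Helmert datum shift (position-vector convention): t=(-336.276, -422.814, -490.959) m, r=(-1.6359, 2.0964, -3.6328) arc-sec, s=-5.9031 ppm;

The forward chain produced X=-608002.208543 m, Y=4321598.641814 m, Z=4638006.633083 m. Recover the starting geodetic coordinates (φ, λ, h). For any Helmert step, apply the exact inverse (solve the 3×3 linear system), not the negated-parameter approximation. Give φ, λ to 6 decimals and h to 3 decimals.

start: X=-608002.2085, Y=4321598.6418, Z=4638006.6331 m
→ Helmert⁻¹: X=-607792.7846, Y=4321999.4760, Z=4638553.0744
→ Helmert⁻¹: X=-608179.6207, Y=4322151.7032, Z=4637953.5825
→ geod (Bowring, a=6378206.400): φ=46.93244000°, λ=98.00963000°, h=2078.3430 m

φ=46.932440°, λ=98.009630°, h=2078.343 m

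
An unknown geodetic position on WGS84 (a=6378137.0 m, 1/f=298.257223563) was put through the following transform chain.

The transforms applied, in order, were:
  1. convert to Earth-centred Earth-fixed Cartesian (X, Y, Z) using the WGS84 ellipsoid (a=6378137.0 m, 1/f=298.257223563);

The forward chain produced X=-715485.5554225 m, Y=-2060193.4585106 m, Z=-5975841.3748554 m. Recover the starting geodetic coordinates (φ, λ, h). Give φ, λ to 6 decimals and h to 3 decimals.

φ=-70.073905°, λ=-109.151627°, h=2112.893 m

start: X=-715485.5554, Y=-2060193.4585, Z=-5975841.3749 m
→ geod (Bowring, a=6378137.000): φ=-70.07390500°, λ=-109.15162700°, h=2112.8930 m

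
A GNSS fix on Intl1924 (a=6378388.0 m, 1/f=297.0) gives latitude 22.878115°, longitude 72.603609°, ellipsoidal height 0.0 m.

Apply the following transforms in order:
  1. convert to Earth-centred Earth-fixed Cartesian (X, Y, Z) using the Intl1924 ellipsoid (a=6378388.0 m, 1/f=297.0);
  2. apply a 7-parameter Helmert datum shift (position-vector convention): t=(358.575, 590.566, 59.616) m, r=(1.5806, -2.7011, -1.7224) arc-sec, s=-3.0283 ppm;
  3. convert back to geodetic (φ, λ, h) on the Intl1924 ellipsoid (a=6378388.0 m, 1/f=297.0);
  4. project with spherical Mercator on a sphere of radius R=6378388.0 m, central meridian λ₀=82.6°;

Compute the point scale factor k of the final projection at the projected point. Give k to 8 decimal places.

1.08537306

start: φ=22.878115°, λ=72.603609°, h=0.000 m
→ ECEF (a=6378388.000, f=1/297.0): X=1757890.8438, Y=5610674.9659, Z=2464320.8839
→ Helmert 7p (PV): X=1758258.6759, Y=5611214.9781, Z=2464439.0515
→ geod (Bowring, a=6378388.000): φ=22.87690311°, λ=72.60176203°, h=622.0419 m
→ into merc (λ₀=82.6°): φ=22.87690311°, λ−λ₀=-9.99823797°
scale k = 1.08537306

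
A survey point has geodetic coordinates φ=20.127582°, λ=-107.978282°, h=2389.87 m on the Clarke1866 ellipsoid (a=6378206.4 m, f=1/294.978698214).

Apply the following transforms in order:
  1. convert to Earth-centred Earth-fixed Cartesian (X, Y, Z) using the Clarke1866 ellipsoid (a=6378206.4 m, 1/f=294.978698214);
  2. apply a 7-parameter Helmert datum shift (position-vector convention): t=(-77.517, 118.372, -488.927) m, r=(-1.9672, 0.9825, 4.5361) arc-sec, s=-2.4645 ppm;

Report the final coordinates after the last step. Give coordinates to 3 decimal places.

start: φ=20.127582°, λ=-107.978282°, h=2389.870 m
→ ECEF (a=6378206.400, f=1/294.978698214): X=-1849878.9919, Y=-5700693.7342, Z=2181656.2152
→ Helmert 7p (PV): X=-1849816.1908, Y=-5700581.1876, Z=2181225.0918

X=-1849816.191 m, Y=-5700581.188 m, Z=2181225.092 m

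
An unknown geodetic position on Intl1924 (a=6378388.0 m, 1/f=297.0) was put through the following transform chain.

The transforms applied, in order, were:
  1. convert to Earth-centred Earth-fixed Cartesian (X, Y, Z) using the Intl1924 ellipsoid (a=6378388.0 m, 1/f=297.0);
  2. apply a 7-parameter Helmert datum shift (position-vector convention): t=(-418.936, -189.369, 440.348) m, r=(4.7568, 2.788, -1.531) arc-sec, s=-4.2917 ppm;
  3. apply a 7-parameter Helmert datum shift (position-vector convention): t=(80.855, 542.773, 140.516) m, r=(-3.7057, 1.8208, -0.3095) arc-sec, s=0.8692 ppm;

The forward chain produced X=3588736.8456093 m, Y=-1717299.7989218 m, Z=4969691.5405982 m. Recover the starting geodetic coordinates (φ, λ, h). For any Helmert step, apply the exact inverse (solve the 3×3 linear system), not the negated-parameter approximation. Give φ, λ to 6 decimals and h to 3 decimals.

start: X=3588736.8456, Y=-1717299.7989, Z=4969691.5406 m
→ Helmert⁻¹: X=3588611.5805, Y=-1717924.9757, Z=4969547.5197
→ Helmert⁻¹: X=3588991.5015, Y=-1717601.7413, Z=4969216.6194
→ geod (Bowring, a=6378388.000): φ=51.50436700°, λ=-25.57461300°, h=580.6820 m

φ=51.504367°, λ=-25.574613°, h=580.682 m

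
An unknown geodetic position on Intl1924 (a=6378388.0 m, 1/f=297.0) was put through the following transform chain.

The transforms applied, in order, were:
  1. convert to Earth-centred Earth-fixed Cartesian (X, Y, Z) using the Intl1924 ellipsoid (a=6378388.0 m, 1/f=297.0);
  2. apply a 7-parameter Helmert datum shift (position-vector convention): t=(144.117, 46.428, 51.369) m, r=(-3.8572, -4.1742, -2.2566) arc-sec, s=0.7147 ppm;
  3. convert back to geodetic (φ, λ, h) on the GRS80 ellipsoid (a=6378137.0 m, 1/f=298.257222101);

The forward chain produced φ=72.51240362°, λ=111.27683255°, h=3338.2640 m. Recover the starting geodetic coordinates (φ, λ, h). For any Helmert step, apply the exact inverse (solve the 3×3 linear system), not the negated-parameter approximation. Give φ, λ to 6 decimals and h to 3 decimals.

φ=72.514070°, λ=111.279781°, h=3119.834 m

start: φ=72.512404°, λ=111.276833°, h=3338.264 m
→ ECEF (a=6378137.000, f=1/298.257222101): X=-697986.0838, Y=1792382.8395, Z=6064296.0381
→ Helmert⁻¹: X=-698026.5856, Y=1792214.0903, Z=6064287.9758
→ geod (Bowring, a=6378388.000): φ=72.51407000°, λ=111.27978100°, h=3119.8340 m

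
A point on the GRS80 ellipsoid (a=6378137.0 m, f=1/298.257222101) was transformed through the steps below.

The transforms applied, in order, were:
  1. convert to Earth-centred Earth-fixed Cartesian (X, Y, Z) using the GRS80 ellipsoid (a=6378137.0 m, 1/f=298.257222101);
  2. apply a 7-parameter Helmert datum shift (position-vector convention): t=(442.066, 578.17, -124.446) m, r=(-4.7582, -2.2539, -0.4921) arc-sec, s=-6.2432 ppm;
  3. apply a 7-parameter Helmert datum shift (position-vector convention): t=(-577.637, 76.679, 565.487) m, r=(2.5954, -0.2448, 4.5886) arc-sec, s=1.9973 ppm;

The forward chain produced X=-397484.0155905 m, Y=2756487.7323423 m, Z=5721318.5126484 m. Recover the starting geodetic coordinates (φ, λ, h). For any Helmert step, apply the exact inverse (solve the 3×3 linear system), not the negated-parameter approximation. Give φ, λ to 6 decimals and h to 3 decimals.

start: X=-397484.0156, Y=2756487.7323, Z=5721318.5126 m
→ Helmert⁻¹: X=-396837.4751, Y=2756486.3589, Z=5720707.3861
→ Helmert⁻¹: X=-397226.0822, Y=2755792.4742, Z=5720935.4610
→ geod (Bowring, a=6378137.000): φ=64.19974500°, λ=98.20224700°, h=1659.4910 m

φ=64.199745°, λ=98.202247°, h=1659.491 m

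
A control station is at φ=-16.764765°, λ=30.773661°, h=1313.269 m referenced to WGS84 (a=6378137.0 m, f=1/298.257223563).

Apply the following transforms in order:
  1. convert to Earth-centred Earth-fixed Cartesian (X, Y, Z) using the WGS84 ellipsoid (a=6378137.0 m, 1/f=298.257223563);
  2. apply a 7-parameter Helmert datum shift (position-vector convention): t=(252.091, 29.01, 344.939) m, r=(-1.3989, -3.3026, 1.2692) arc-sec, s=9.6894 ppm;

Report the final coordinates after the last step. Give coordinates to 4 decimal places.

start: φ=-16.764765°, λ=30.773661°, h=1313.269 m
→ ECEF (a=6378137.000, f=1/298.257223563): X=5249688.0557, Y=3126172.1736, Z=-1828301.1910
→ Helmert 7p (PV): X=5250001.0508, Y=3126251.3776, Z=-1827911.1132

X=5250001.0508 m, Y=3126251.3776 m, Z=-1827911.1132 m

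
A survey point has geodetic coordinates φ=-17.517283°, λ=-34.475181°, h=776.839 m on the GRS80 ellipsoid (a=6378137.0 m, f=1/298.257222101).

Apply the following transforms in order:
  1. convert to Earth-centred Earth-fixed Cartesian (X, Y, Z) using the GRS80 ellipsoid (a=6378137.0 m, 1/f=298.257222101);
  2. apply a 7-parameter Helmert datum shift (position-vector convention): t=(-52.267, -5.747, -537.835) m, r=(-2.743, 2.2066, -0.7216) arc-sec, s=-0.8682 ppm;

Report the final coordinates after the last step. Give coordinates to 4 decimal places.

X=5016165.6512 m, Y=-3444423.6968 m, Z=-1908282.2579 m

start: φ=-17.517283°, λ=-34.475181°, h=776.839 m
→ ECEF (a=6378137.000, f=1/298.257222101): X=5016254.7320, Y=-3444378.0214, Z=-1907738.2206
→ Helmert 7p (PV): X=5016165.6512, Y=-3444423.6968, Z=-1908282.2579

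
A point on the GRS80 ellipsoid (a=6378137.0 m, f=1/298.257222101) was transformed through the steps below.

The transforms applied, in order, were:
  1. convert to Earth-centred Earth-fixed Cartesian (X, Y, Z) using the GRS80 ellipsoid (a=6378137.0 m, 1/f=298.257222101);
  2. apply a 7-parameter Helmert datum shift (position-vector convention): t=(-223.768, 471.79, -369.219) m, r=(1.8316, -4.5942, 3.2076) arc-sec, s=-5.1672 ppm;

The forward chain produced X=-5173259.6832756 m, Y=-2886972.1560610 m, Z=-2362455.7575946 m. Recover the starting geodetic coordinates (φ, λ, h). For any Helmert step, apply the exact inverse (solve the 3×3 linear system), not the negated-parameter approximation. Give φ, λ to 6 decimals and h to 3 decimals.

start: X=-5173259.6833, Y=-2886972.1561, Z=-2362455.7576 m
→ Helmert⁻¹: X=-5173160.1558, Y=-2887399.3928, Z=-2361957.8810
→ geod (Bowring, a=6378137.000): φ=-21.86894700°, λ=-150.83192900°, h=2700.6310 m

φ=-21.868947°, λ=-150.831929°, h=2700.631 m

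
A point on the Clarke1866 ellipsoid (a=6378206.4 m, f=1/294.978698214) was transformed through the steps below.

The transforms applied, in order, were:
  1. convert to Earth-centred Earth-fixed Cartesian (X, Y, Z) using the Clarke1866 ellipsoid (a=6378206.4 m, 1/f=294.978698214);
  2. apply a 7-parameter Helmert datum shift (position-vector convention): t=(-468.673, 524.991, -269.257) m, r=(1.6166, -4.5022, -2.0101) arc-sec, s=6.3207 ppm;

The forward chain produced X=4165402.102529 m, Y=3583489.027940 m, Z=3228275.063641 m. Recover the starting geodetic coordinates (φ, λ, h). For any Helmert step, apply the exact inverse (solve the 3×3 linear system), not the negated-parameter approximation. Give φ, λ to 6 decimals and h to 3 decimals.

φ=30.606231°, λ=40.698302°, h=360.783 m

start: X=4165402.1025, Y=3583489.0279, Z=3228275.0636 m
→ Helmert⁻¹: X=4165879.9945, Y=3583007.2904, Z=3228404.9025
→ geod (Bowring, a=6378206.400): φ=30.60623100°, λ=40.69830200°, h=360.7830 m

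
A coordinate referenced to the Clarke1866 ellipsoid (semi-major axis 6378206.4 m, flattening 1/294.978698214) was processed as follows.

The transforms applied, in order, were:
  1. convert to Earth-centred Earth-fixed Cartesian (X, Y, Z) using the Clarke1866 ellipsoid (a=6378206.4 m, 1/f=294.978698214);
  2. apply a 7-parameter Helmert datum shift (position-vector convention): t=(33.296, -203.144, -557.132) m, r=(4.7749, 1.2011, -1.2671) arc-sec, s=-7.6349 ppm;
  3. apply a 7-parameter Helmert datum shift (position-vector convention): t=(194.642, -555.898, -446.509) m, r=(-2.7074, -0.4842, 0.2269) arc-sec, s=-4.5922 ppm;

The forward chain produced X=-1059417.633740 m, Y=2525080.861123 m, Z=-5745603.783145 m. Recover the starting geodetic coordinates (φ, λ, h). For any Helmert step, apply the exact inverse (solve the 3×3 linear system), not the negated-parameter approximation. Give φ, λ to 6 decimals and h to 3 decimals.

φ=-64.658885°, λ=112.759494°, h=3713.713 m

start: X=-1059417.6337, Y=2525080.8611, Z=-5745603.7831 m
→ Helmert⁻¹: X=-1059627.8499, Y=2525724.9330, Z=-5745148.0175
→ Helmert⁻¹: X=-1059651.3006, Y=2525807.8666, Z=-5744699.3865
→ geod (Bowring, a=6378206.400): φ=-64.65888500°, λ=112.75949400°, h=3713.7130 m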